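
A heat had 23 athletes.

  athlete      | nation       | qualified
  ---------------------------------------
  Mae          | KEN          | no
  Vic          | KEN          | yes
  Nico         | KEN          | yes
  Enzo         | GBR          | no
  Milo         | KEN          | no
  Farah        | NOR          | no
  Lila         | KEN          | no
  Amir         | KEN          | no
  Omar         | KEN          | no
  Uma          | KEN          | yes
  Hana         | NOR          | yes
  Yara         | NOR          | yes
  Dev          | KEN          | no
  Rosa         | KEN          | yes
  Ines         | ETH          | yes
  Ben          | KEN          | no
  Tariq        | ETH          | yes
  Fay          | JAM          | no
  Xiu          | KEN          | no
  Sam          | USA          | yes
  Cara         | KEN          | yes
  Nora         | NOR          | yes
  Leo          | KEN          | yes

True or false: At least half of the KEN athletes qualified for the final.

'At least half of the KEN athletes qualified for the final' holds iff |A ∩ B| ≥ |A ∖ B|.
A (the restrictor) = {Mae, Vic, Nico, Milo, Lila, Amir, Omar, Uma, Dev, Rosa, Ben, Xiu, Cara, Leo}, |A| = 14.
A ∩ B = {Vic, Nico, Uma, Rosa, Cara, Leo}, so |A ∩ B| = 6.
A ∖ B = {Mae, Milo, Lila, Amir, Omar, Dev, Ben, Xiu}, so |A ∖ B| = 8.
6 < 8, so the statement is false.

False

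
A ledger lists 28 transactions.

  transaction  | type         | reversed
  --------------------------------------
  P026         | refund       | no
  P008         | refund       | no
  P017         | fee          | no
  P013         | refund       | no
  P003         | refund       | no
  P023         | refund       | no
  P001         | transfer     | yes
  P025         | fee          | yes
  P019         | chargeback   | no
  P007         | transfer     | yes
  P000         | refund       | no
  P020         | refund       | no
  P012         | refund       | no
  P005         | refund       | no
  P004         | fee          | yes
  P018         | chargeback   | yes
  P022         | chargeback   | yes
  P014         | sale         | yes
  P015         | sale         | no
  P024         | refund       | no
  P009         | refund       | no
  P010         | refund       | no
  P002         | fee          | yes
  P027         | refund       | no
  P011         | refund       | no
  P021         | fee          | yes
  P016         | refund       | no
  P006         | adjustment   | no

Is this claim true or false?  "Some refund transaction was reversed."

False

Truth condition: A ∩ B ≠ ∅ (|A ∩ B| ≥ 1).
|A| = 15, |A ∩ B| = 0, |A ∖ B| = 15.
So the statement is false.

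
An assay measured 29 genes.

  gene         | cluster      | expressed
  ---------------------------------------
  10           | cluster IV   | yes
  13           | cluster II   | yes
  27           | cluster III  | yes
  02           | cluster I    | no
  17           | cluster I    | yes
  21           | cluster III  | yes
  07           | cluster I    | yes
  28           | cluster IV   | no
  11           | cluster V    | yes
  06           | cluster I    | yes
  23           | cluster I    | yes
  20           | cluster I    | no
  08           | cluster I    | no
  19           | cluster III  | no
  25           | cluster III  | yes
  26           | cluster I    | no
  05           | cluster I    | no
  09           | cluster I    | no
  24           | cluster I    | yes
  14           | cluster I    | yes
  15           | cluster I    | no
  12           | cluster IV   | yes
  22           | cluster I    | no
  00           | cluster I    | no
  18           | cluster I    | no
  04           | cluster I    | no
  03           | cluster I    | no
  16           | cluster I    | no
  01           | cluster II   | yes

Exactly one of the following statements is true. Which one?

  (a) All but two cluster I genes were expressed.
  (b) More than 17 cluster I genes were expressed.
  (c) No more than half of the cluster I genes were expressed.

|A| = 19, |A ∩ B| = 6, |A ∖ B| = 13.
(a) requires |A ∖ B| = 2: false.
(b) requires |A ∩ B| > 17: false.
(c) requires |A ∩ B| ≤ |A ∖ B|: true.

(c)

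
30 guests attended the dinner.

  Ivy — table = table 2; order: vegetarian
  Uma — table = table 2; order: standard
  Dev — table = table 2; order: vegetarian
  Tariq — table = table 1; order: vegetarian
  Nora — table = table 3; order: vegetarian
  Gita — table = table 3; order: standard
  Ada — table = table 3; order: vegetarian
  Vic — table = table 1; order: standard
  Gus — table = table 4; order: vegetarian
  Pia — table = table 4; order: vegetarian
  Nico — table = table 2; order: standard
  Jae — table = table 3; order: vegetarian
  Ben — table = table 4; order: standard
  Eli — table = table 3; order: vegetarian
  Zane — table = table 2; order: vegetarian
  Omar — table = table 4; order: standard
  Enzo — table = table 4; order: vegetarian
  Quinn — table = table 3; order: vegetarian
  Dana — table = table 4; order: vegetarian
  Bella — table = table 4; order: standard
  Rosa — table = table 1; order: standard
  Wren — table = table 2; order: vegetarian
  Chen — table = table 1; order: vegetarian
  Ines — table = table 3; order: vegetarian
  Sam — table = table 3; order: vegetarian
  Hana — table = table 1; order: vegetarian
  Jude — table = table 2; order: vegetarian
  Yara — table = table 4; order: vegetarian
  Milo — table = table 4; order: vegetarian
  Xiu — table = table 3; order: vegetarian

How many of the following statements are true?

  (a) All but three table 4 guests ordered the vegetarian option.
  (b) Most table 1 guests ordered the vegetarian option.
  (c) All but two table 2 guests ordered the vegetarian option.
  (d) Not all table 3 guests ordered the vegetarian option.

4

(a) table 4: |A| = 9, |A ∩ B| = 6; needs |A ∖ B| = 3 — true.
(b) table 1: |A| = 5, |A ∩ B| = 3; needs |A ∩ B| > |A ∖ B| — true.
(c) table 2: |A| = 7, |A ∩ B| = 5; needs |A ∖ B| = 2 — true.
(d) table 3: |A| = 9, |A ∩ B| = 8; needs A ⊄ B (|A ∖ B| ≥ 1) — true.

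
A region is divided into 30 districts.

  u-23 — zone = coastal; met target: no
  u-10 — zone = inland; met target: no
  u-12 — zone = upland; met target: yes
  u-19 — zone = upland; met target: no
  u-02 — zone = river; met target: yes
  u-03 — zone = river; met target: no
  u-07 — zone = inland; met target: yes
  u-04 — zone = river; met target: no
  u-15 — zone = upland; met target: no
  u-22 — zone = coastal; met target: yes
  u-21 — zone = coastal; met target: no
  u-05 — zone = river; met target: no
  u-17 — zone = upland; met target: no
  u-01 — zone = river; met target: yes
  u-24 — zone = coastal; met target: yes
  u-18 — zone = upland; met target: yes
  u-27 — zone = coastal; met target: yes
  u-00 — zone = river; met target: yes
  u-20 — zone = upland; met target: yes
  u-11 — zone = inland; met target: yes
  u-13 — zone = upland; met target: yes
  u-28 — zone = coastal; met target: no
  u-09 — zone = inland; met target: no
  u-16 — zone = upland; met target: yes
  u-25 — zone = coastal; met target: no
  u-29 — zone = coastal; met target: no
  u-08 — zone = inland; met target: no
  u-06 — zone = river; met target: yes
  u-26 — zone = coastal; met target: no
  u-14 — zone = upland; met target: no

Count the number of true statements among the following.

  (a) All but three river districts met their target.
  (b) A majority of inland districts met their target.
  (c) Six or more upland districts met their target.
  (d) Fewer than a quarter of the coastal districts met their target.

1

(a) river: |A| = 7, |A ∩ B| = 4; needs |A ∖ B| = 3 — true.
(b) inland: |A| = 5, |A ∩ B| = 2; needs |A ∩ B| > |A ∖ B| — false.
(c) upland: |A| = 9, |A ∩ B| = 5; needs |A ∩ B| ≥ 6 — false.
(d) coastal: |A| = 9, |A ∩ B| = 3; needs |A ∩ B| / |A| < 1/4 — false.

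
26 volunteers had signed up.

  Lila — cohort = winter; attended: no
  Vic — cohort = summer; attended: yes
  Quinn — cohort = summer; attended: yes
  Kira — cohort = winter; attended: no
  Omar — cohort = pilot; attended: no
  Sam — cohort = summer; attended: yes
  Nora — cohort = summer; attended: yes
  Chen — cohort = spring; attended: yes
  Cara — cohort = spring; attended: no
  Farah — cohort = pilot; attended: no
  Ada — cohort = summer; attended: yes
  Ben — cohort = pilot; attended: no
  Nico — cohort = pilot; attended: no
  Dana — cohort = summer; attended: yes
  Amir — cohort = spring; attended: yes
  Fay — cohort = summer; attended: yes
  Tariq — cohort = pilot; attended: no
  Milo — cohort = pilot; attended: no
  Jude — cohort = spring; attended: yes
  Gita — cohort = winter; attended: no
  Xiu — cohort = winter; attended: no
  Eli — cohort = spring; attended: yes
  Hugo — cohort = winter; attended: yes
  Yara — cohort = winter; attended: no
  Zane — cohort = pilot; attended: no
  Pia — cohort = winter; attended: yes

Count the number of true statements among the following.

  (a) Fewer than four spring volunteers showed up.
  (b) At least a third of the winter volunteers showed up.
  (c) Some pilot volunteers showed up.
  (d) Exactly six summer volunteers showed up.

(a) spring: |A| = 5, |A ∩ B| = 4; needs |A ∩ B| < 4 — false.
(b) winter: |A| = 7, |A ∩ B| = 2; needs |A ∩ B| / |A| ≥ 1/3 — false.
(c) pilot: |A| = 7, |A ∩ B| = 0; needs A ∩ B ≠ ∅ (|A ∩ B| ≥ 1) — false.
(d) summer: |A| = 7, |A ∩ B| = 7; needs |A ∩ B| = 6 — false.

0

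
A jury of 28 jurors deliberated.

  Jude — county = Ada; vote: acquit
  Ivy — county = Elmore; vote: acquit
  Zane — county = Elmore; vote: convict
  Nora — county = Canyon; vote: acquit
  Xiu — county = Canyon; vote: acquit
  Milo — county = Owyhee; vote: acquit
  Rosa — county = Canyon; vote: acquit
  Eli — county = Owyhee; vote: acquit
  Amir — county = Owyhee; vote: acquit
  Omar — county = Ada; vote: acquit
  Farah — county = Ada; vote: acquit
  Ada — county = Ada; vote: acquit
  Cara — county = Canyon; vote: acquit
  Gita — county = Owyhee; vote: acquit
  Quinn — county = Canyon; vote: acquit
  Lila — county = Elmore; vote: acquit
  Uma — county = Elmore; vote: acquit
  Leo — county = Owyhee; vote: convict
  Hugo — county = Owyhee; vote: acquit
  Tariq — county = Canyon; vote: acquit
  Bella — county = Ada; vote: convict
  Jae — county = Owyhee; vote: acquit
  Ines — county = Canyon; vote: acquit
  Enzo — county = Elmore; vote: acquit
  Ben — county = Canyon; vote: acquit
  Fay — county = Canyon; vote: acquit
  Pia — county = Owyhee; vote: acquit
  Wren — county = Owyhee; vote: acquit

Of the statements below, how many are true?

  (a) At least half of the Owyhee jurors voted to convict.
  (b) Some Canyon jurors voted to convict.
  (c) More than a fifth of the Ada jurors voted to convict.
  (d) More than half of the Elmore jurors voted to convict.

(a) Owyhee: |A| = 9, |A ∩ B| = 1; needs |A ∩ B| ≥ |A ∖ B| — false.
(b) Canyon: |A| = 9, |A ∩ B| = 0; needs A ∩ B ≠ ∅ (|A ∩ B| ≥ 1) — false.
(c) Ada: |A| = 5, |A ∩ B| = 1; needs |A ∩ B| / |A| > 1/5 — false.
(d) Elmore: |A| = 5, |A ∩ B| = 1; needs |A ∩ B| > |A ∖ B| — false.

0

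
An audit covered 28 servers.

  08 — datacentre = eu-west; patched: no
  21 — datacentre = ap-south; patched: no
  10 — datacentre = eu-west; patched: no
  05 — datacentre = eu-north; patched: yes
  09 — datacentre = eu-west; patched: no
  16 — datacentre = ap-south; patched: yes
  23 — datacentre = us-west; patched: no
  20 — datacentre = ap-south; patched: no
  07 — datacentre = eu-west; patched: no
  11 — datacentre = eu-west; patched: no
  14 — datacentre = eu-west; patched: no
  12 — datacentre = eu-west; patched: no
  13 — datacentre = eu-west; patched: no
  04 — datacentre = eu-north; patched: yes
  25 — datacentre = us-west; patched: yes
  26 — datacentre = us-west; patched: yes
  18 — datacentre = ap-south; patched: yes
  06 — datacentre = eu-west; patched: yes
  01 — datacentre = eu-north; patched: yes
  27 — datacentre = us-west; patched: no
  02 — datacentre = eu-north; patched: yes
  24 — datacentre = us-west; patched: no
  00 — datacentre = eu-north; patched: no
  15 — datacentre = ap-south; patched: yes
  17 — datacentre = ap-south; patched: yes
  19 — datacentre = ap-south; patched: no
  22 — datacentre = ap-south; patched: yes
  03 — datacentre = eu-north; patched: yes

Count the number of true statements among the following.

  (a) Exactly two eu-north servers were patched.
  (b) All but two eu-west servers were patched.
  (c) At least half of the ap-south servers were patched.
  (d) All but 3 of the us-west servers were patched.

2

(a) eu-north: |A| = 6, |A ∩ B| = 5; needs |A ∩ B| = 2 — false.
(b) eu-west: |A| = 9, |A ∩ B| = 1; needs |A ∖ B| = 2 — false.
(c) ap-south: |A| = 8, |A ∩ B| = 5; needs |A ∩ B| ≥ |A ∖ B| — true.
(d) us-west: |A| = 5, |A ∩ B| = 2; needs |A ∖ B| = 3 — true.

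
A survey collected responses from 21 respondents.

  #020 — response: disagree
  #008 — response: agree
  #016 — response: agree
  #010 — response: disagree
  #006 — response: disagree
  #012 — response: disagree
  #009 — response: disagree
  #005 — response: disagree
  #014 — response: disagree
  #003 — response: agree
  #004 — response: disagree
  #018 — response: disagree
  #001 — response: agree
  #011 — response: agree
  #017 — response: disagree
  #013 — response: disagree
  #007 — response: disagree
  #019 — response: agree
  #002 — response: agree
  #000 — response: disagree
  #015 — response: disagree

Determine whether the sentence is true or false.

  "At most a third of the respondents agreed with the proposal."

Truth condition: |A ∩ B| / |A| ≤ 1/3.
|A| = 21, |A ∩ B| = 7, |A ∖ B| = 14.
|A ∩ B|/|A| = 7/21, so the statement is true.

True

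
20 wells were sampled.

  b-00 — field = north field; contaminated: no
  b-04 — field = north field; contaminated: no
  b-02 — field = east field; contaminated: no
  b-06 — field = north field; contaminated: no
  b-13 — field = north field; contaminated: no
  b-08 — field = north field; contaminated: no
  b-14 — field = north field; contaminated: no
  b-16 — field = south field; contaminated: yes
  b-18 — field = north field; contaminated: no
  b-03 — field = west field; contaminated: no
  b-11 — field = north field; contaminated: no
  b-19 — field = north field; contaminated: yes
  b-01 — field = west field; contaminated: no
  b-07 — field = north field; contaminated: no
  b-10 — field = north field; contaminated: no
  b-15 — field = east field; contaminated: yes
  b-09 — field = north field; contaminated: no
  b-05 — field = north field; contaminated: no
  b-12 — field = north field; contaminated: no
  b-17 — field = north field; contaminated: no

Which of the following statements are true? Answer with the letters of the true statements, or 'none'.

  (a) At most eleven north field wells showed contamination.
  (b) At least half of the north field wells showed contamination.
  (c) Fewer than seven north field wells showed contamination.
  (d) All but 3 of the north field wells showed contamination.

|A| = 15, |A ∩ B| = 1, |A ∖ B| = 14.
(a) |A ∩ B| ≤ 11: holds.
(b) |A ∩ B| ≥ |A ∖ B|: fails.
(c) |A ∩ B| < 7: holds.
(d) |A ∖ B| = 3: fails.

(a), (c)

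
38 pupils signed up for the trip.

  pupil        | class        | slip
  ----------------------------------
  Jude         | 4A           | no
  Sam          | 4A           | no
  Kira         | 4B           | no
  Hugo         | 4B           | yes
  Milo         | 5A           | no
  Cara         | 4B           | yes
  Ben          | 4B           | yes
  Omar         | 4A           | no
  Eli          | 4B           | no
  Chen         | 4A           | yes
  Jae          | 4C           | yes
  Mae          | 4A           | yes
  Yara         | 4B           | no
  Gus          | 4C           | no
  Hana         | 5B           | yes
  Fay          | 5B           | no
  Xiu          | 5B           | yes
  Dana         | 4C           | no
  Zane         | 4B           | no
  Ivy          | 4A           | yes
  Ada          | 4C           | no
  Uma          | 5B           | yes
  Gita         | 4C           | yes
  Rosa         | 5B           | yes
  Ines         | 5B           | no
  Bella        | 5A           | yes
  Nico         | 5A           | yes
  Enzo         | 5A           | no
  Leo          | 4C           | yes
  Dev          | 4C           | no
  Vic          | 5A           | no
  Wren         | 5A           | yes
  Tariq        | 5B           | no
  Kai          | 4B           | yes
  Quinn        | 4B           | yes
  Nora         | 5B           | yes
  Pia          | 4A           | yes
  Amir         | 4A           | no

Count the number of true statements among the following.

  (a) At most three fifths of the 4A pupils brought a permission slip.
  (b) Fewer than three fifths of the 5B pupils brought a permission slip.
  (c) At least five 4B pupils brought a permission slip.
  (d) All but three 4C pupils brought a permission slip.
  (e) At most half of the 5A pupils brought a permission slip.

3

(a) 4A: |A| = 8, |A ∩ B| = 4; needs |A ∩ B| / |A| ≤ 3/5 — true.
(b) 5B: |A| = 8, |A ∩ B| = 5; needs |A ∩ B| / |A| < 3/5 — false.
(c) 4B: |A| = 9, |A ∩ B| = 5; needs |A ∩ B| ≥ 5 — true.
(d) 4C: |A| = 7, |A ∩ B| = 3; needs |A ∖ B| = 3 — false.
(e) 5A: |A| = 6, |A ∩ B| = 3; needs |A ∩ B| ≤ |A ∖ B| — true.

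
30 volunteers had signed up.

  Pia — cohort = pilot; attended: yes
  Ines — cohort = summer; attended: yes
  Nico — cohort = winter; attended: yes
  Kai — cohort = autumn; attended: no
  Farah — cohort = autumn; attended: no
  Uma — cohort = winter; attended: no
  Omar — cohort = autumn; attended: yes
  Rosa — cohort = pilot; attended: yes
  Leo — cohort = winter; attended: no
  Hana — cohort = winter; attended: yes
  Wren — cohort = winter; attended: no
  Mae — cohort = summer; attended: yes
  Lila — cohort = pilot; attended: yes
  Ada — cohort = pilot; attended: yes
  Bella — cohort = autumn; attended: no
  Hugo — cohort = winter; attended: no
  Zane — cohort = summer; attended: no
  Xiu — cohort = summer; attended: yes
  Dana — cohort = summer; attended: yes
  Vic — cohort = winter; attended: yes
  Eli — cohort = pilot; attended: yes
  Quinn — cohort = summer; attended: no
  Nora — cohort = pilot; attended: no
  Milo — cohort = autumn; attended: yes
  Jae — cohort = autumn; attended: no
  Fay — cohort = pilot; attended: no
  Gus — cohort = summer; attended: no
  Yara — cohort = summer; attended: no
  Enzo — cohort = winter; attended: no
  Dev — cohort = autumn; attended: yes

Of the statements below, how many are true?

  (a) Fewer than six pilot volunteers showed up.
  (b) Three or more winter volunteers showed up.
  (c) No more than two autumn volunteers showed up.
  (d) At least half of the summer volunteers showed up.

3

(a) pilot: |A| = 7, |A ∩ B| = 5; needs |A ∩ B| < 6 — true.
(b) winter: |A| = 8, |A ∩ B| = 3; needs |A ∩ B| ≥ 3 — true.
(c) autumn: |A| = 7, |A ∩ B| = 3; needs |A ∩ B| ≤ 2 — false.
(d) summer: |A| = 8, |A ∩ B| = 4; needs |A ∩ B| ≥ |A ∖ B| — true.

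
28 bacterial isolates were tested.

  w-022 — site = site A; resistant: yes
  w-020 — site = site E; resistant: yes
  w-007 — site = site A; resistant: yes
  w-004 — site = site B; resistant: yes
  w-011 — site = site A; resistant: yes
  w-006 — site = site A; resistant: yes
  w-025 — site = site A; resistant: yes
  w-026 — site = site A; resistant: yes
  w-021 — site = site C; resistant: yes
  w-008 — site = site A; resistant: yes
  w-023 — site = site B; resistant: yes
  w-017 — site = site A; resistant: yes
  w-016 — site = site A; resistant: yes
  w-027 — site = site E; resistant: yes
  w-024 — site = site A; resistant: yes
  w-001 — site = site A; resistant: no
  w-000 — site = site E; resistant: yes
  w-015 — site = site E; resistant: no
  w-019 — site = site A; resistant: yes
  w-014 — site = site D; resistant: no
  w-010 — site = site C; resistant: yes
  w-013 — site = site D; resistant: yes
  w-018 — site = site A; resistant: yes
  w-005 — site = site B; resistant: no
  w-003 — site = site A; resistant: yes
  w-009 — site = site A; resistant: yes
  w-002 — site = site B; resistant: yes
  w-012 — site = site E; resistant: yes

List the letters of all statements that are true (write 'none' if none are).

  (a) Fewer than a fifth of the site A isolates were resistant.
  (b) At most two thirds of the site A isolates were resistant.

|A| = 15, |A ∩ B| = 14, |A ∖ B| = 1.
(a) |A ∩ B| / |A| < 1/5: fails.
(b) |A ∩ B| / |A| ≤ 2/3: fails.

none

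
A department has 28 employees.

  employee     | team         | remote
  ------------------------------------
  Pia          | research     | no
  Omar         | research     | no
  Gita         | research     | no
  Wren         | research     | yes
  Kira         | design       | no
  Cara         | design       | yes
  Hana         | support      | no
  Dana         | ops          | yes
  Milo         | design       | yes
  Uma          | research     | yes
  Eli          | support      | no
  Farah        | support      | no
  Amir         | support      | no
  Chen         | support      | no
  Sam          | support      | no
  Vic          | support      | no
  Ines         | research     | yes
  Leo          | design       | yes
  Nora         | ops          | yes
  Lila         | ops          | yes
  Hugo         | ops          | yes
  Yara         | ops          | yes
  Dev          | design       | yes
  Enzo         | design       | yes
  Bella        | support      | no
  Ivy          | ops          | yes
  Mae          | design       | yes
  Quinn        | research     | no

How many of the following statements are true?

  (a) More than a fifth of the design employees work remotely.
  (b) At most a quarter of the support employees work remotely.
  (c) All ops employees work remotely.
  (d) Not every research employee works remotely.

(a) design: |A| = 7, |A ∩ B| = 6; needs |A ∩ B| / |A| > 1/5 — true.
(b) support: |A| = 8, |A ∩ B| = 0; needs |A ∩ B| / |A| ≤ 1/4 — true.
(c) ops: |A| = 6, |A ∩ B| = 6; needs A ⊆ B, i.e. every element of A is in B (|A ∖ B| = 0) — true.
(d) research: |A| = 7, |A ∩ B| = 3; needs A ⊄ B (|A ∖ B| ≥ 1) — true.

4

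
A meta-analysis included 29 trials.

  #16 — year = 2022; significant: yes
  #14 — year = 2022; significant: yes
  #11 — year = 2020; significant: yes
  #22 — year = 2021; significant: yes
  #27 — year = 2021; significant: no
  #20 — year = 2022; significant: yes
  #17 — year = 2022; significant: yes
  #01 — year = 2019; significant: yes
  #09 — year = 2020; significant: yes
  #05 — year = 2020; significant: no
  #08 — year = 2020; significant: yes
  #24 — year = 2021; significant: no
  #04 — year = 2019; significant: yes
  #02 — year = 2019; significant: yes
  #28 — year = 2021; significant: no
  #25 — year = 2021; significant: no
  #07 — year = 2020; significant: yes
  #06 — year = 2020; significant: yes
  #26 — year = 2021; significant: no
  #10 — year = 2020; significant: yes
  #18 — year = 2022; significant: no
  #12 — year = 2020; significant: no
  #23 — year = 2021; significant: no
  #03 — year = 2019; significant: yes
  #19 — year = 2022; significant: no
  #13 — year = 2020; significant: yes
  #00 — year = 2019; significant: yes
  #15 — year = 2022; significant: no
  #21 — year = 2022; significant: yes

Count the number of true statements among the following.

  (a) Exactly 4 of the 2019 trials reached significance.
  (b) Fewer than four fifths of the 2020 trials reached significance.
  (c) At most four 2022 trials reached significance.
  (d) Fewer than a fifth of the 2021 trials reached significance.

2

(a) 2019: |A| = 5, |A ∩ B| = 5; needs |A ∩ B| = 4 — false.
(b) 2020: |A| = 9, |A ∩ B| = 7; needs |A ∩ B| / |A| < 4/5 — true.
(c) 2022: |A| = 8, |A ∩ B| = 5; needs |A ∩ B| ≤ 4 — false.
(d) 2021: |A| = 7, |A ∩ B| = 1; needs |A ∩ B| / |A| < 1/5 — true.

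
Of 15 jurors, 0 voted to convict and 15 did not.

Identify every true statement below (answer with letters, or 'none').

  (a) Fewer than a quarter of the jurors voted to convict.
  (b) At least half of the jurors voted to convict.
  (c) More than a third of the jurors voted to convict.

|A| = 15, |A ∩ B| = 0, |A ∖ B| = 15.
(a) |A ∩ B| / |A| < 1/4: holds.
(b) |A ∩ B| ≥ |A ∖ B|: fails.
(c) |A ∩ B| / |A| > 1/3: fails.

(a)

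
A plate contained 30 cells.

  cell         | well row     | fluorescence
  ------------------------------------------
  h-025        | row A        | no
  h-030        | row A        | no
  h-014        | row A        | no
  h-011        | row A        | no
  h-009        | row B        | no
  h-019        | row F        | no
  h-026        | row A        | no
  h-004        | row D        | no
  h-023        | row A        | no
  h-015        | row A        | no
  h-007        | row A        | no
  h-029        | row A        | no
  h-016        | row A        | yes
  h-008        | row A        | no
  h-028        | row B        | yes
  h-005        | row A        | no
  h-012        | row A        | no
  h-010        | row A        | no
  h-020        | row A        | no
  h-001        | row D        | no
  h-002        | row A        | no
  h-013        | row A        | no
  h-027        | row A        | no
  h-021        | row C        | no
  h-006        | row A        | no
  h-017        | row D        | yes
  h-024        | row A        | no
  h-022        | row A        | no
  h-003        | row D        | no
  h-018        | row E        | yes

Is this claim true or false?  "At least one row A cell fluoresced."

Truth condition: A ∩ B ≠ ∅ (|A ∩ B| ≥ 1).
|A| = 21, |A ∩ B| = 1, |A ∖ B| = 20.
So the statement is true.

True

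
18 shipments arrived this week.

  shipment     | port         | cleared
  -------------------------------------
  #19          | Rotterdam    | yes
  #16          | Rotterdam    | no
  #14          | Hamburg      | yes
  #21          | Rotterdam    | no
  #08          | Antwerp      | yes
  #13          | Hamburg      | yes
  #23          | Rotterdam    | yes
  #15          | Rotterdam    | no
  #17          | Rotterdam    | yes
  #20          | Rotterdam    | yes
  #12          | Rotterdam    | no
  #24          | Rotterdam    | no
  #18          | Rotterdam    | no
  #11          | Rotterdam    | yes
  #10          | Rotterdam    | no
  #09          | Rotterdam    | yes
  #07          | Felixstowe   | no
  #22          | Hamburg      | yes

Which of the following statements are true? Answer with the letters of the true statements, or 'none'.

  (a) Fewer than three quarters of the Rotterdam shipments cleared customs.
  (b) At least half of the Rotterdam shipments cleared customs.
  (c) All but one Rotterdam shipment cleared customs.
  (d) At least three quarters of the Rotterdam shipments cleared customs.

|A| = 13, |A ∩ B| = 6, |A ∖ B| = 7.
(a) |A ∩ B| / |A| < 3/4: holds.
(b) |A ∩ B| ≥ |A ∖ B|: fails.
(c) |A ∖ B| = 1: fails.
(d) |A ∩ B| / |A| ≥ 3/4: fails.

(a)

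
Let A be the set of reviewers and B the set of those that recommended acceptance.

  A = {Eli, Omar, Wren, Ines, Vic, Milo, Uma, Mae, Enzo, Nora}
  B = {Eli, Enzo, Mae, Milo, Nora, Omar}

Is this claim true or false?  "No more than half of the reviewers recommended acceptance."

False

The determiner here denotes the relation: |A ∩ B| ≤ |A ∖ B|.
A (the restrictor) = {Eli, Omar, Wren, Ines, Vic, Milo, Uma, Mae, Enzo, Nora}, |A| = 10.
A ∩ B = {Eli, Omar, Milo, Mae, Enzo, Nora}, so |A ∩ B| = 6.
A ∖ B = {Wren, Ines, Vic, Uma}, so |A ∖ B| = 4.
6 > 4, so the statement is false.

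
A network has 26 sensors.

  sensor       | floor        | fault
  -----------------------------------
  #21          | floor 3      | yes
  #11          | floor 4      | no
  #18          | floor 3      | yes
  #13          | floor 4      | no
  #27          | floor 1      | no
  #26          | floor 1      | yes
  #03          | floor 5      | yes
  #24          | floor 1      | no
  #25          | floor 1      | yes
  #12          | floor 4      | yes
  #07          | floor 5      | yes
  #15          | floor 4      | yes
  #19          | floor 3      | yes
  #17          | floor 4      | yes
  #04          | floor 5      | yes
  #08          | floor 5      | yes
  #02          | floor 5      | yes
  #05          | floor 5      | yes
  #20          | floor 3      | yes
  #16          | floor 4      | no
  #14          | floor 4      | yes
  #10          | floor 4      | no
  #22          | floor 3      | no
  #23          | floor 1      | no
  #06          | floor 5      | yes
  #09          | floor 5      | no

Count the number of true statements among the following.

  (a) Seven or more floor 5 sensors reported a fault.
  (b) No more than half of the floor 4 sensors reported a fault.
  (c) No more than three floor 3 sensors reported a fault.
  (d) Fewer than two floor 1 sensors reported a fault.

2

(a) floor 5: |A| = 8, |A ∩ B| = 7; needs |A ∩ B| ≥ 7 — true.
(b) floor 4: |A| = 8, |A ∩ B| = 4; needs |A ∩ B| ≤ |A ∖ B| — true.
(c) floor 3: |A| = 5, |A ∩ B| = 4; needs |A ∩ B| ≤ 3 — false.
(d) floor 1: |A| = 5, |A ∩ B| = 2; needs |A ∩ B| < 2 — false.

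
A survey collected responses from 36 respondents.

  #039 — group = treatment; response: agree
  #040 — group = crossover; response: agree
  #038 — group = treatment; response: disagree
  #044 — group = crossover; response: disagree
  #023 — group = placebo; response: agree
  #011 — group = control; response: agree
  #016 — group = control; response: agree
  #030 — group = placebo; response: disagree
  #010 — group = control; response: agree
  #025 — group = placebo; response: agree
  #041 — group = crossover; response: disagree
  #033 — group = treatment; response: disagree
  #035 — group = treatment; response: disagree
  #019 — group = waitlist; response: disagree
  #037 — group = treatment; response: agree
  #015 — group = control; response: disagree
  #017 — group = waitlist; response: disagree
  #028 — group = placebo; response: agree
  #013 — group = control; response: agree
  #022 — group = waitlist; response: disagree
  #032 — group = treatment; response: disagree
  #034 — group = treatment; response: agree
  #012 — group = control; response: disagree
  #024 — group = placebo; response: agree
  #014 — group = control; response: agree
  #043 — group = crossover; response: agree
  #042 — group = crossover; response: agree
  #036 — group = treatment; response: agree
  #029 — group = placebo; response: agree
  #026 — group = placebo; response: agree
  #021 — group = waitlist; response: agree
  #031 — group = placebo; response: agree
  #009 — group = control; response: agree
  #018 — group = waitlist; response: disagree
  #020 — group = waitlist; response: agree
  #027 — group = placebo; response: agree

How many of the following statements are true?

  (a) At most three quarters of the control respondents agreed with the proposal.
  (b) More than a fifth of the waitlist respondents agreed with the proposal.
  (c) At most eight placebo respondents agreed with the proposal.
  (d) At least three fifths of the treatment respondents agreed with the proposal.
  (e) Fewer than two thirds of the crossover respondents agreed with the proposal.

(a) control: |A| = 8, |A ∩ B| = 6; needs |A ∩ B| / |A| ≤ 3/4 — true.
(b) waitlist: |A| = 6, |A ∩ B| = 2; needs |A ∩ B| / |A| > 1/5 — true.
(c) placebo: |A| = 9, |A ∩ B| = 8; needs |A ∩ B| ≤ 8 — true.
(d) treatment: |A| = 8, |A ∩ B| = 4; needs |A ∩ B| / |A| ≥ 3/5 — false.
(e) crossover: |A| = 5, |A ∩ B| = 3; needs |A ∩ B| / |A| < 2/3 — true.

4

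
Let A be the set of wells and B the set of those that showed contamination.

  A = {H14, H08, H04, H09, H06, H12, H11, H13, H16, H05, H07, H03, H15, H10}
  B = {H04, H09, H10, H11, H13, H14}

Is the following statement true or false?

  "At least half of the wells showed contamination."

False

Truth condition: |A ∩ B| ≥ |A ∖ B|.
A (the restrictor) = {H14, H08, H04, H09, H06, H12, H11, H13, H16, H05, H07, H03, H15, H10}, |A| = 14.
A ∩ B = {H14, H04, H09, H11, H13, H10}, so |A ∩ B| = 6.
A ∖ B = {H08, H06, H12, H16, H05, H07, H03, H15}, so |A ∖ B| = 8.
6 < 8, so the statement is false.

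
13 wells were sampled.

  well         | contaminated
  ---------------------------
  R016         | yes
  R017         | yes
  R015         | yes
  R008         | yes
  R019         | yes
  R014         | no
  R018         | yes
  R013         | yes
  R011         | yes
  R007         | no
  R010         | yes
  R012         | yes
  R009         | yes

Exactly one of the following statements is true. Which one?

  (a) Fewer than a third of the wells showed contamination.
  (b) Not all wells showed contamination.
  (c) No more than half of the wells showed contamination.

(b)

|A| = 13, |A ∩ B| = 11, |A ∖ B| = 2.
(a) requires |A ∩ B| / |A| < 1/3: false.
(b) requires A ⊄ B (|A ∖ B| ≥ 1): true.
(c) requires |A ∩ B| ≤ |A ∖ B|: false.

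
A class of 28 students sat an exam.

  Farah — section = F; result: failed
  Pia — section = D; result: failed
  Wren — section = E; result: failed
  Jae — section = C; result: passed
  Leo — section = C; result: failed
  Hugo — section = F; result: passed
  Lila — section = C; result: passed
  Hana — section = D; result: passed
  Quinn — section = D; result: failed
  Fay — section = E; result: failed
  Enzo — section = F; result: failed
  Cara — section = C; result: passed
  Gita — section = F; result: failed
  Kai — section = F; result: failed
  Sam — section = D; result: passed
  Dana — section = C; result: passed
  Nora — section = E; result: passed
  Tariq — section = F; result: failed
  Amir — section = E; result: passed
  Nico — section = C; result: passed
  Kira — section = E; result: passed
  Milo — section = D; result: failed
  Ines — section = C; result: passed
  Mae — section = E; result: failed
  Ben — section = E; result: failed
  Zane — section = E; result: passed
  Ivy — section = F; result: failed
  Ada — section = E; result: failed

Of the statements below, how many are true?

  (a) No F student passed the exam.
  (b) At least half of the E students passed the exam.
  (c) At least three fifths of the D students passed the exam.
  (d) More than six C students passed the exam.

(a) F: |A| = 7, |A ∩ B| = 1; needs A ∩ B = ∅ (|A ∩ B| = 0) — false.
(b) E: |A| = 9, |A ∩ B| = 4; needs |A ∩ B| ≥ |A ∖ B| — false.
(c) D: |A| = 5, |A ∩ B| = 2; needs |A ∩ B| / |A| ≥ 3/5 — false.
(d) C: |A| = 7, |A ∩ B| = 6; needs |A ∩ B| > 6 — false.

0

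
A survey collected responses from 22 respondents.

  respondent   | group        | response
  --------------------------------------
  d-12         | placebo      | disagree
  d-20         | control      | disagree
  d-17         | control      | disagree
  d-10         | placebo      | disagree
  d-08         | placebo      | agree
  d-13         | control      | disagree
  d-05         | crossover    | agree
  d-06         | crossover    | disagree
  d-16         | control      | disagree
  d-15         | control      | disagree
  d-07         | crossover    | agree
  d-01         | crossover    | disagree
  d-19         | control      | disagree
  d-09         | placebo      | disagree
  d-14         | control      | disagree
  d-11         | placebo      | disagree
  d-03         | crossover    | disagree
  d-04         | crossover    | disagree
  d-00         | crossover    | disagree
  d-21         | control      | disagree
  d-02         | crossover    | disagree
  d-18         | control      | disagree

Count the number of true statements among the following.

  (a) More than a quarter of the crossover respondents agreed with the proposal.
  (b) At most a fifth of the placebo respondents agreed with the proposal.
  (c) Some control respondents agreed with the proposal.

1

(a) crossover: |A| = 8, |A ∩ B| = 2; needs |A ∩ B| / |A| > 1/4 — false.
(b) placebo: |A| = 5, |A ∩ B| = 1; needs |A ∩ B| / |A| ≤ 1/5 — true.
(c) control: |A| = 9, |A ∩ B| = 0; needs A ∩ B ≠ ∅ (|A ∩ B| ≥ 1) — false.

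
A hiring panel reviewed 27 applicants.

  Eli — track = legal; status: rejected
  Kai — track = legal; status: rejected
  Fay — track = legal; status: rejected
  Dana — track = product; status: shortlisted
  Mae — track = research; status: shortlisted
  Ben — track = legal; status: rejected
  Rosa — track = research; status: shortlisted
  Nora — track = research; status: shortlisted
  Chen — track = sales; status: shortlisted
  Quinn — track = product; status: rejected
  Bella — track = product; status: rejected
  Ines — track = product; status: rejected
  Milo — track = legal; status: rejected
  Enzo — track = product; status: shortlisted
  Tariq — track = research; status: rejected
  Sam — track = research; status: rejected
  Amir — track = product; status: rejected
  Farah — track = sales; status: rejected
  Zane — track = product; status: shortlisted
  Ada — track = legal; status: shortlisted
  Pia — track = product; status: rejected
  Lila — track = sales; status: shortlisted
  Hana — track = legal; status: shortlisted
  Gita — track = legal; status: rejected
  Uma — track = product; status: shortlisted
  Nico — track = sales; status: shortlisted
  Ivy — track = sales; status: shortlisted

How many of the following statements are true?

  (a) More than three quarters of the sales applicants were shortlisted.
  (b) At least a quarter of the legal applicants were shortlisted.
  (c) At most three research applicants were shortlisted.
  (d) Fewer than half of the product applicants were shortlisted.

(a) sales: |A| = 5, |A ∩ B| = 4; needs |A ∩ B| / |A| > 3/4 — true.
(b) legal: |A| = 8, |A ∩ B| = 2; needs |A ∩ B| / |A| ≥ 1/4 — true.
(c) research: |A| = 5, |A ∩ B| = 3; needs |A ∩ B| ≤ 3 — true.
(d) product: |A| = 9, |A ∩ B| = 4; needs |A ∩ B| < |A ∖ B| — true.

4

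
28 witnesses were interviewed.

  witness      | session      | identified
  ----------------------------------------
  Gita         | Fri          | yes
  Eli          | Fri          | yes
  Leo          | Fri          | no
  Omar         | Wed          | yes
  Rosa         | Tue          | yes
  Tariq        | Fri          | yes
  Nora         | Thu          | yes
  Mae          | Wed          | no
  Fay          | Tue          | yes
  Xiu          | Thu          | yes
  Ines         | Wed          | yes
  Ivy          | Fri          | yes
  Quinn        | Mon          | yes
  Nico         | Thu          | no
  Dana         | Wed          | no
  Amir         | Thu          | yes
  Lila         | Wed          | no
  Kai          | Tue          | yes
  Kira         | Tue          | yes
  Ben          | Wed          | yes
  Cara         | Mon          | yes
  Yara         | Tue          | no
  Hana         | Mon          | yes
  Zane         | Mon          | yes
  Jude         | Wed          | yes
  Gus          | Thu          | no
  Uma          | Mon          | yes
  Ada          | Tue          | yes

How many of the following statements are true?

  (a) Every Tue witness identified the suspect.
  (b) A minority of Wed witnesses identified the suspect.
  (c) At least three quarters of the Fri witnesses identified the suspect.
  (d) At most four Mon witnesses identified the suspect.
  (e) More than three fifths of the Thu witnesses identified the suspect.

1

(a) Tue: |A| = 6, |A ∩ B| = 5; needs A ⊆ B, i.e. every element of A is in B (|A ∖ B| = 0) — false.
(b) Wed: |A| = 7, |A ∩ B| = 4; needs |A ∩ B| < |A ∖ B| — false.
(c) Fri: |A| = 5, |A ∩ B| = 4; needs |A ∩ B| / |A| ≥ 3/4 — true.
(d) Mon: |A| = 5, |A ∩ B| = 5; needs |A ∩ B| ≤ 4 — false.
(e) Thu: |A| = 5, |A ∩ B| = 3; needs |A ∩ B| / |A| > 3/5 — false.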